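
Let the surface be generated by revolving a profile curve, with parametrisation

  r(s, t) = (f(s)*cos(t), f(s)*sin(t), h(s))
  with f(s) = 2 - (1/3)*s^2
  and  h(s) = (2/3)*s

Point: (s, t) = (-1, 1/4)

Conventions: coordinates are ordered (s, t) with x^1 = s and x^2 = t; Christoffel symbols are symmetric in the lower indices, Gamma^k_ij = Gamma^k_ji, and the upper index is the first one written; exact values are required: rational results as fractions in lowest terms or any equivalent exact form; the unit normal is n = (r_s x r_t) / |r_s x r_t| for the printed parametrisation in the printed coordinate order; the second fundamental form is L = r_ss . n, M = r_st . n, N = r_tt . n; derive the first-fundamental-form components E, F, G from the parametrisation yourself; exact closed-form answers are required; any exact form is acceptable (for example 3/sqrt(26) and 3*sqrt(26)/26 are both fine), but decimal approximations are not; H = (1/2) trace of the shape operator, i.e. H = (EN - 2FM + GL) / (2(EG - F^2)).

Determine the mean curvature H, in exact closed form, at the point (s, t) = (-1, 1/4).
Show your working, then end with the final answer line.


f = 5/3, f' = 2/3, f'' = -2/3, h' = 2/3, h'' = 0
E = 8/9, F = 0, G = 25/9; answer radicand W^2 = 8/9
unnormalised second-form numerators: l = 4/9, m = 0, n = 10/9; L = l/sqrt(8/9), and similarly M = m/sqrt(W^2), N = n/sqrt(W^2)
H = (E*n - 2*F*m + G*l) / (2*(EG - F^2)*sqrt(W^2)); E*n - 2*F*m + G*l = 20/9, EG - F^2 = 200/81, so H = (9/20)/sqrt(8/9)

Answer: H = 27*sqrt(2)/80


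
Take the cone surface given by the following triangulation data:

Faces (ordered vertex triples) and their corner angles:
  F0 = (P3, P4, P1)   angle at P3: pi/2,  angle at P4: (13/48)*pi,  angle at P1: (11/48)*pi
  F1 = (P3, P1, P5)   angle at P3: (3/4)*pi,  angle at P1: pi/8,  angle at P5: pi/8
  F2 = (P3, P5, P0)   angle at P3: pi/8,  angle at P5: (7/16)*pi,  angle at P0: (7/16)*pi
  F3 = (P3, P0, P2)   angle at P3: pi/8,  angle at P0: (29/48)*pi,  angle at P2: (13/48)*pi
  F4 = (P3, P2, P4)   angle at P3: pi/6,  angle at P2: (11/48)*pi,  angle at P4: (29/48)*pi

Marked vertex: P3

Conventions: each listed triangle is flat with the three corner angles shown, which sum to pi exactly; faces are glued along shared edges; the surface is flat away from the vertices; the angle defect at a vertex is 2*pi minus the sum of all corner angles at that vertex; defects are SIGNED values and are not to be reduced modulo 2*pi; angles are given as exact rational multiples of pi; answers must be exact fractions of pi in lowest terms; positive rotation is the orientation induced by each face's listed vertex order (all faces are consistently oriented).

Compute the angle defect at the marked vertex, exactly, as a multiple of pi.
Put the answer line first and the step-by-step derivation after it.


Answer: defect(P3) = pi/3

Sum of corner angles at P3: (5/3)*pi
defect = 2*pi - (5/3)*pi


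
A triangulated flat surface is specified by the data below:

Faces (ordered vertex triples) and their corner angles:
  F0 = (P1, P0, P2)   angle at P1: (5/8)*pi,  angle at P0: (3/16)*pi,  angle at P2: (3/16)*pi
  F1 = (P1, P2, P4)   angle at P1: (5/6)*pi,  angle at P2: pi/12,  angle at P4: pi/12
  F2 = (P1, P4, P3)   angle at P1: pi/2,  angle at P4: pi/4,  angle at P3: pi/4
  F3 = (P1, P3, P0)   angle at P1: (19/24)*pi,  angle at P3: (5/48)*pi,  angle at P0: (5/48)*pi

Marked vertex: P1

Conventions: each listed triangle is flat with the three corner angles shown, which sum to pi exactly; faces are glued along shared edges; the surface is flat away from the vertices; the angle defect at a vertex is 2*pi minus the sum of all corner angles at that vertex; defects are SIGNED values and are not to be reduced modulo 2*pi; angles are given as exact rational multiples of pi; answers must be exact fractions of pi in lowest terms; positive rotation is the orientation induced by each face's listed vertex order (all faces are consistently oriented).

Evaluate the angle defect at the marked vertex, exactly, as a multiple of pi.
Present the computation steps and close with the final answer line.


Sum of corner angles at P1: (11/4)*pi
defect = 2*pi - (11/4)*pi

Answer: defect(P1) = (-3/4)*pi


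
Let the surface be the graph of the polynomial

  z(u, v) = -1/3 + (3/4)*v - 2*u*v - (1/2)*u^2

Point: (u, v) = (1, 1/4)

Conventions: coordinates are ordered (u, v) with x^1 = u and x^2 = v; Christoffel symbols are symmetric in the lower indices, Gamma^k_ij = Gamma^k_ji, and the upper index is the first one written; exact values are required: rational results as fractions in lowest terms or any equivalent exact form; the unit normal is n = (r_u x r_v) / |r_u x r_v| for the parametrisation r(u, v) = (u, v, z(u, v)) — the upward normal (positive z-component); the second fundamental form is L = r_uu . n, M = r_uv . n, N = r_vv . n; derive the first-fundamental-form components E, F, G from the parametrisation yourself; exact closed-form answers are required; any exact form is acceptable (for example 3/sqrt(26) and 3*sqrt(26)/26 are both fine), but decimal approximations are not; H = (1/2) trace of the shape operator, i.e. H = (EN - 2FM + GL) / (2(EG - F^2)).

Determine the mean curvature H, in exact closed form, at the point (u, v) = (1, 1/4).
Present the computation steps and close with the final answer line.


z_u = -3/2, z_v = -5/4, z_uu = -1, z_uv = -2, z_vv = 0
E = 13/4, F = 15/8, G = 41/16; answer radicand W^2 = 77/16
unnormalised second-form numerators: l = -1, m = -2, n = 0; L = l/sqrt(77/16), and similarly M = m/sqrt(W^2), N = n/sqrt(W^2)
H = (E*n - 2*F*m + G*l) / (2*(EG - F^2)*sqrt(W^2)); E*n - 2*F*m + G*l = 79/16, EG - F^2 = 77/16, so H = (79/154)/sqrt(77/16)

Answer: H = 158*sqrt(77)/5929


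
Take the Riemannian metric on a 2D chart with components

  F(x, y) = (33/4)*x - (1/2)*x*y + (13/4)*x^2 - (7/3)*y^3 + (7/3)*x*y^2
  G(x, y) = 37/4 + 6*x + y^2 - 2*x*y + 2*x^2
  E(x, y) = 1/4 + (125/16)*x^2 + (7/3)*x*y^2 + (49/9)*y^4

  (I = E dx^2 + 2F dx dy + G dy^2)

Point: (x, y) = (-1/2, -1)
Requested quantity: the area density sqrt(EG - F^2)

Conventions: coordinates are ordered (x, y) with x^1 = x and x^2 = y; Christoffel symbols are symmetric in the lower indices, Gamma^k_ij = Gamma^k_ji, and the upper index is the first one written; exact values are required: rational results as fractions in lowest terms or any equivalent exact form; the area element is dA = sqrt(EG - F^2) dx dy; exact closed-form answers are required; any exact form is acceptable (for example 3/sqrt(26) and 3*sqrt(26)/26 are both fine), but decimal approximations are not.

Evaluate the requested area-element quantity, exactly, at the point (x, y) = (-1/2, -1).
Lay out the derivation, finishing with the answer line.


E = 3733/576, F = -115/48, G = 27/4; EG - F^2 = 43783/1152

Answer: sqrt(EG - F^2) = sqrt(87566)/48


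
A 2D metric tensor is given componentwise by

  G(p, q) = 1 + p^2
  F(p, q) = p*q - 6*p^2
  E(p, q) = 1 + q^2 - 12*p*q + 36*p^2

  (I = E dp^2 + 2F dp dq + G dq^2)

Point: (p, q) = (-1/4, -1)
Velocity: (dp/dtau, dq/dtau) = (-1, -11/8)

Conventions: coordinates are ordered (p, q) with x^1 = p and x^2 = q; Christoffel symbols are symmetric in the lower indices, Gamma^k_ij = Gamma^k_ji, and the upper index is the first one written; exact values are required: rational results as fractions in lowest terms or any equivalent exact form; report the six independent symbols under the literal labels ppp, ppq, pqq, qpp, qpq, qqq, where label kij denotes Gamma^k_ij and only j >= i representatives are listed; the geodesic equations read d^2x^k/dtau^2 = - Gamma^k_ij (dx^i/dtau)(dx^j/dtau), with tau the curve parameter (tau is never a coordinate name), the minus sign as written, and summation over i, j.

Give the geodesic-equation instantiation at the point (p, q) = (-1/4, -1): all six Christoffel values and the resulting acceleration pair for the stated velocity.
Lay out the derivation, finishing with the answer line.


E = 5/4, F = -1/8, G = 17/16 at the point
E_p = -6, E_q = 1, F_p = 2, F_q = -1/4, G_p = -1/2, G_q = 0
EG - F^2 = 21/16;  g^inv = (16/21) * [[17/16, 1/8], [1/8, 5/4]]
first-kind symbols [ij,l] = (1/2)(d_i g_jl + d_j g_il - d_l g_ij): [pp,p] = E_p/2 = -3, [pp,q] = F_p - E_q/2 = 3/2, [pq,p] = E_q/2 = 1/2, [pq,q] = G_p/2 = -1/4, [qq,p] = F_q - G_p/2 = 0, [qq,q] = G_q/2 = 0
Gamma^p_ij = (G*[ij,p] - F*[ij,q])/(EG - F^2), Gamma^q_ij = (E*[ij,q] - F*[ij,p])/(EG - F^2)
Gamma_ppp = -16/7, Gamma_ppq = 8/21, Gamma_pqq = 0, Gamma_qpp = 8/7, Gamma_qpq = -4/21, Gamma_qqq = 0
d^2p/dtau^2 = -(Gamma_ppp*(-1)^2 + 2*Gamma_ppq*(-1)*(-11/8) + Gamma_pqq*(-11/8)^2) = 26/21
d^2q/dtau^2 = -(Gamma_qpp*(-1)^2 + 2*Gamma_qpq*(-1)*(-11/8) + Gamma_qqq*(-11/8)^2) = -13/21

Answer: Gamma_ppp = -16/7, Gamma_ppq = 8/21, Gamma_pqq = 0, Gamma_qpp = 8/7, Gamma_qpq = -4/21, Gamma_qqq = 0; accelerations (d^2p/dtau^2, d^2q/dtau^2) = (26/21, -13/21)


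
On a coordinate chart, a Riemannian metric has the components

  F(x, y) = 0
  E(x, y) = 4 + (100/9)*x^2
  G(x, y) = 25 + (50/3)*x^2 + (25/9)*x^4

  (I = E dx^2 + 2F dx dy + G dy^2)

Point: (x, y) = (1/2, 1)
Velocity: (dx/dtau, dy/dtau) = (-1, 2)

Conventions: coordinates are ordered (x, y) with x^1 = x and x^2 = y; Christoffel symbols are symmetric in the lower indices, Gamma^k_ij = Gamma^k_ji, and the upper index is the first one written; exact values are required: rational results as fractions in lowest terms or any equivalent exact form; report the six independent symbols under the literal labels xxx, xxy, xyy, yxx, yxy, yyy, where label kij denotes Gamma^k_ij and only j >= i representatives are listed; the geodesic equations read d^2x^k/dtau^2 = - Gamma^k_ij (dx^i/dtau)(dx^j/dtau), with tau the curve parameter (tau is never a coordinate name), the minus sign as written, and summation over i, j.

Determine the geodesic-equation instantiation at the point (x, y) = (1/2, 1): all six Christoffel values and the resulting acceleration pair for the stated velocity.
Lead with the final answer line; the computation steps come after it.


Answer: Gamma_xxx = 50/61, Gamma_xxy = 0, Gamma_xyy = -325/244, Gamma_yxx = 0, Gamma_yxy = 4/13, Gamma_yyy = 0; accelerations (d^2x/dtau^2, d^2y/dtau^2) = (275/61, 16/13)

E = 61/9, F = 0, G = 4225/144 at the point
E_x = 100/9, E_y = 0, F_x = 0, F_y = 0, G_x = 325/18, G_y = 0
EG - F^2 = 257725/1296;  g^inv = (1296/257725) * [[4225/144, 0], [0, 61/9]]
first-kind symbols [ij,l] = (1/2)(d_i g_jl + d_j g_il - d_l g_ij): [xx,x] = E_x/2 = 50/9, [xx,y] = F_x - E_y/2 = 0, [xy,x] = E_y/2 = 0, [xy,y] = G_x/2 = 325/36, [yy,x] = F_y - G_x/2 = -325/36, [yy,y] = G_y/2 = 0
Gamma^x_ij = (G*[ij,x] - F*[ij,y])/(EG - F^2), Gamma^y_ij = (E*[ij,y] - F*[ij,x])/(EG - F^2)
Gamma_xxx = 50/61, Gamma_xxy = 0, Gamma_xyy = -325/244, Gamma_yxx = 0, Gamma_yxy = 4/13, Gamma_yyy = 0
d^2x/dtau^2 = -(Gamma_xxx*(-1)^2 + 2*Gamma_xxy*(-1)*(2) + Gamma_xyy*(2)^2) = 275/61
d^2y/dtau^2 = -(Gamma_yxx*(-1)^2 + 2*Gamma_yxy*(-1)*(2) + Gamma_yyy*(2)^2) = 16/13


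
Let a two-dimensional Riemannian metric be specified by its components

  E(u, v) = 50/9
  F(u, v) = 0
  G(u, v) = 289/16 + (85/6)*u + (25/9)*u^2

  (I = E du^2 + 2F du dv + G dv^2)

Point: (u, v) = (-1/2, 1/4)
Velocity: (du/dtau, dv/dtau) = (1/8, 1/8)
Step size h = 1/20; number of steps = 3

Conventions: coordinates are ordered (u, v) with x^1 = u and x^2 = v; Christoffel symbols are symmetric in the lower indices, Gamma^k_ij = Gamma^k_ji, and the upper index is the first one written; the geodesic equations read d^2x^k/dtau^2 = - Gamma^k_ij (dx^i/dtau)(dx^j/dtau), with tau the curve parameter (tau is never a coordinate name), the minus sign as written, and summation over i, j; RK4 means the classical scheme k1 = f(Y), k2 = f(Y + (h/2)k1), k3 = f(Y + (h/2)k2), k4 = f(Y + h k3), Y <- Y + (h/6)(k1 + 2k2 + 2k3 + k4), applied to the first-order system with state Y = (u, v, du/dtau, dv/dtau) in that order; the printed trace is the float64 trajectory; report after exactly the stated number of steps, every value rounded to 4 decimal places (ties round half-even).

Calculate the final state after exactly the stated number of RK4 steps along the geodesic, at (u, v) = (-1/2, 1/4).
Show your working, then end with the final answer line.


f(Y) = (du/dtau, dv/dtau, -Gamma^u_ij Y'^i Y'^j, -Gamma^v_ij Y'^i Y'^j) with the Gammas evaluated at the stage position; h = 0.050000; intermediate values shown to 6 dp
step 0: u = -0.5000, v = 0.2500, du/dtau = 0.1250, dv/dtau = 0.1250
step 1:
  k1: at (u, v) = (-0.500000, 0.250000), (du/dtau, dv/dtau) = (0.125000, 0.125000); Gamma_uuu = 0.000000, Gamma_uuv = 0.000000, Gamma_uvv = -1.025000, Gamma_vuu = 0.000000, Gamma_vuv = 0.487805, Gamma_vvv = 0.000000; k1 = (0.125000, 0.125000, 0.016016, -0.015244)
  k2: at (u, v) = (-0.496875, 0.253125), (du/dtau, dv/dtau) = (0.125400, 0.124619); Gamma_uuu = 0.000000, Gamma_uuv = 0.000000, Gamma_uvv = -1.026563, Gamma_vuu = 0.000000, Gamma_vuv = 0.487062, Gamma_vvv = 0.000000; k2 = (0.125400, 0.124619, 0.015942, -0.015223)
  k3: at (u, v) = (-0.496865, 0.253115), (du/dtau, dv/dtau) = (0.125399, 0.124619); Gamma_uuu = 0.000000, Gamma_uuv = 0.000000, Gamma_uvv = -1.026568, Gamma_vuu = 0.000000, Gamma_vuv = 0.487060, Gamma_vvv = 0.000000; k3 = (0.125399, 0.124619, 0.015943, -0.015223)
  k4: at (u, v) = (-0.493730, 0.256231), (du/dtau, dv/dtau) = (0.125797, 0.124239); Gamma_uuu = 0.000000, Gamma_uuv = 0.000000, Gamma_uvv = -1.028135, Gamma_vuu = 0.000000, Gamma_vuv = 0.486317, Gamma_vvv = 0.000000; k4 = (0.125797, 0.124239, 0.015870, -0.015201)
  Y <- Y + (h/6)(k1 + 2k2 + 2k3 + k4): u = -0.4937, v = 0.2562, du/dtau = 0.1258, dv/dtau = 0.1242
step 2:
  k1: at (u, v) = (-0.493730, 0.256231), (du/dtau, dv/dtau) = (0.125797, 0.124239); Gamma_uuu = 0.000000, Gamma_uuv = 0.000000, Gamma_uvv = -1.028135, Gamma_vuu = 0.000000, Gamma_vuv = 0.486317, Gamma_vvv = 0.000000; k1 = (0.125797, 0.124239, 0.015870, -0.015201)
  k2: at (u, v) = (-0.490585, 0.259337), (du/dtau, dv/dtau) = (0.126194, 0.123859); Gamma_uuu = 0.000000, Gamma_uuv = 0.000000, Gamma_uvv = -1.029707, Gamma_vuu = 0.000000, Gamma_vuv = 0.485575, Gamma_vvv = 0.000000; k2 = (0.126194, 0.123859, 0.015797, -0.015179)
  k3: at (u, v) = (-0.490575, 0.259327), (du/dtau, dv/dtau) = (0.126192, 0.123859); Gamma_uuu = 0.000000, Gamma_uuv = 0.000000, Gamma_uvv = -1.029712, Gamma_vuu = 0.000000, Gamma_vuv = 0.485572, Gamma_vvv = 0.000000; k3 = (0.126192, 0.123859, 0.015797, -0.015179)
  k4: at (u, v) = (-0.487420, 0.262424), (du/dtau, dv/dtau) = (0.126587, 0.123480); Gamma_uuu = 0.000000, Gamma_uuv = 0.000000, Gamma_uvv = -1.031290, Gamma_vuu = 0.000000, Gamma_vuv = 0.484830, Gamma_vvv = 0.000000; k4 = (0.126587, 0.123480, 0.015724, -0.015157)
  Y <- Y + (h/6)(k1 + 2k2 + 2k3 + k4): u = -0.4874, v = 0.2624, du/dtau = 0.1266, dv/dtau = 0.1235
step 3:
  k1: at (u, v) = (-0.487420, 0.262424), (du/dtau, dv/dtau) = (0.126587, 0.123480); Gamma_uuu = 0.000000, Gamma_uuv = 0.000000, Gamma_uvv = -1.031290, Gamma_vuu = 0.000000, Gamma_vuv = 0.484830, Gamma_vvv = 0.000000; k1 = (0.126587, 0.123480, 0.015724, -0.015157)
  k2: at (u, v) = (-0.484256, 0.265511), (du/dtau, dv/dtau) = (0.126980, 0.123101); Gamma_uuu = 0.000000, Gamma_uuv = 0.000000, Gamma_uvv = -1.032872, Gamma_vuu = 0.000000, Gamma_vuv = 0.484087, Gamma_vvv = 0.000000; k2 = (0.126980, 0.123101, 0.015652, -0.015134)
  k3: at (u, v) = (-0.484246, 0.265501), (du/dtau, dv/dtau) = (0.126978, 0.123102); Gamma_uuu = 0.000000, Gamma_uuv = 0.000000, Gamma_uvv = -1.032877, Gamma_vuu = 0.000000, Gamma_vuv = 0.484085, Gamma_vvv = 0.000000; k3 = (0.126978, 0.123102, 0.015652, -0.015134)
  k4: at (u, v) = (-0.481071, 0.268579), (du/dtau, dv/dtau) = (0.127370, 0.122723); Gamma_uuu = 0.000000, Gamma_uuv = 0.000000, Gamma_uvv = -1.034464, Gamma_vuu = 0.000000, Gamma_vuv = 0.483342, Gamma_vvv = 0.000000; k4 = (0.127370, 0.122723, 0.015580, -0.015110)
  Y <- Y + (h/6)(k1 + 2k2 + 2k3 + k4): u = -0.4811, v = 0.2686, du/dtau = 0.1274, dv/dtau = 0.1227

Answer: u = -0.4811, v = 0.2686, du/dtau = 0.1274, dv/dtau = 0.1227


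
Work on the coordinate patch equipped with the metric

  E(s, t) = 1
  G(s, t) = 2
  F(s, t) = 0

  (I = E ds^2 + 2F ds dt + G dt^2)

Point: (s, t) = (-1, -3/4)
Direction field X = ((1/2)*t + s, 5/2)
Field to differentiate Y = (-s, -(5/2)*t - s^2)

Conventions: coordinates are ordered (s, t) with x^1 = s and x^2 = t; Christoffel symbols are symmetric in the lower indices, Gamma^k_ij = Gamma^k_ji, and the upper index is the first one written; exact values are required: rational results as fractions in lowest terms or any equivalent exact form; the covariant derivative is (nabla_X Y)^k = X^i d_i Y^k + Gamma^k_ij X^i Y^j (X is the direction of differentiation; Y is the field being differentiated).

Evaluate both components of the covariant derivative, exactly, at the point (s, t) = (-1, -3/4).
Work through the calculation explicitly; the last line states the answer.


E = 1, F = 0, G = 2 at the point
E_s = 0, E_t = 0, F_s = 0, F_t = 0, G_s = 0, G_t = 0
EG - F^2 = 2;  g^inv = (1/2) * [[2, 0], [0, 1]]
first-kind symbols [ij,l] = (1/2)(d_i g_jl + d_j g_il - d_l g_ij): [ss,s] = E_s/2 = 0, [ss,t] = F_s - E_t/2 = 0, [st,s] = E_t/2 = 0, [st,t] = G_s/2 = 0, [tt,s] = F_t - G_s/2 = 0, [tt,t] = G_t/2 = 0
Gamma^s_ij = (G*[ij,s] - F*[ij,t])/(EG - F^2), Gamma^t_ij = (E*[ij,t] - F*[ij,s])/(EG - F^2)
Gamma_sss = 0, Gamma_sst = 0, Gamma_stt = 0, Gamma_tss = 0, Gamma_tst = 0, Gamma_ttt = 0
X = (-11/8, 5/2), Y = (1, 7/8) at the point

Answer: (nabla_X Y)^s = 11/8, (nabla_X Y)^t = -9


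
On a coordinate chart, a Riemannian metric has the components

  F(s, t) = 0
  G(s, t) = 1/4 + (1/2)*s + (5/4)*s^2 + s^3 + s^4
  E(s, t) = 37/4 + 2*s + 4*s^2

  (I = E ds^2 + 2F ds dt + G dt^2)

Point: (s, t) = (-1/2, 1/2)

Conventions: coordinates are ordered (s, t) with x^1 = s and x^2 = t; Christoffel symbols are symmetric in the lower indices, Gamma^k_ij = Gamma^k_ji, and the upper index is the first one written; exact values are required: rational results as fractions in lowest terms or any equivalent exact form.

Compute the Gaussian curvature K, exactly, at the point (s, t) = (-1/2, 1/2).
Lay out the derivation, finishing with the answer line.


E = 37/4, F = 0, G = 1/4, EG - F^2 = 37/16 at the point
E_s = -2, E_t = 0, F_s = 0, F_t = 0, G_s = -1/2, G_t = 0
E_tt = 0, F_st = 0, G_ss = 5/2
By Brioschi, K is (det M1 - det M2) divided by (EG - F^2) squared.
M1 = [[-E_tt/2 + F_st - G_ss/2, E_s/2, F_s - E_t/2], [F_t - G_s/2, E, F], [G_t/2, F, G]] = [[-5/4, -1, 0], [1/4, 37/4, 0], [0, 0, 1/4]]; det M1 = -181/64
M2 = [[0, E_t/2, G_s/2], [E_t/2, E, F], [G_s/2, F, G]] = [[0, 0, -1/4], [0, 37/4, 0], [-1/4, 0, 1/4]]; det M2 = -37/64
det M1 - det M2 = -9/4; K = -9/4 / (37/16)^2 = -576/1369

Answer: K = -576/1369


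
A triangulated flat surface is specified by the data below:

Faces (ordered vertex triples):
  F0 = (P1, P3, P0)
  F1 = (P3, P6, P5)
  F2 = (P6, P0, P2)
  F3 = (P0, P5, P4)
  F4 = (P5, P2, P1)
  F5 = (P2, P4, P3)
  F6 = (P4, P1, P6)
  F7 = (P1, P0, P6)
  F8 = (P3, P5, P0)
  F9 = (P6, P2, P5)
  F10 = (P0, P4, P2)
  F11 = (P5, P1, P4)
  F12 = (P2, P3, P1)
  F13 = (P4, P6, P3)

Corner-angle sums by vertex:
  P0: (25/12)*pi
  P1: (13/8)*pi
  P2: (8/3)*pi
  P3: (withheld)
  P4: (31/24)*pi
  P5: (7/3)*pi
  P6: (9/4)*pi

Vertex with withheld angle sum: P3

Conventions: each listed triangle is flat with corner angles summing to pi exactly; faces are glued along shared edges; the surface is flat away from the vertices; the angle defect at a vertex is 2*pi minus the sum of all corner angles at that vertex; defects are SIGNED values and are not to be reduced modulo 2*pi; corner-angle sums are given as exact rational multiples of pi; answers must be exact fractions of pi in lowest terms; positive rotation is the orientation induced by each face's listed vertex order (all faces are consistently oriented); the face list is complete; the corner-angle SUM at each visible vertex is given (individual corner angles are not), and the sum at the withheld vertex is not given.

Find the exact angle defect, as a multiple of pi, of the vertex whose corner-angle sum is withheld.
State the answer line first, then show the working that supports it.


Answer: defect(P3) = pi/4

V = 7, E = 21, F = 14; chi = V - E + F = 0
Gauss-Bonnet: total defect = 2*pi*chi = 0; visible defects sum to -pi/4


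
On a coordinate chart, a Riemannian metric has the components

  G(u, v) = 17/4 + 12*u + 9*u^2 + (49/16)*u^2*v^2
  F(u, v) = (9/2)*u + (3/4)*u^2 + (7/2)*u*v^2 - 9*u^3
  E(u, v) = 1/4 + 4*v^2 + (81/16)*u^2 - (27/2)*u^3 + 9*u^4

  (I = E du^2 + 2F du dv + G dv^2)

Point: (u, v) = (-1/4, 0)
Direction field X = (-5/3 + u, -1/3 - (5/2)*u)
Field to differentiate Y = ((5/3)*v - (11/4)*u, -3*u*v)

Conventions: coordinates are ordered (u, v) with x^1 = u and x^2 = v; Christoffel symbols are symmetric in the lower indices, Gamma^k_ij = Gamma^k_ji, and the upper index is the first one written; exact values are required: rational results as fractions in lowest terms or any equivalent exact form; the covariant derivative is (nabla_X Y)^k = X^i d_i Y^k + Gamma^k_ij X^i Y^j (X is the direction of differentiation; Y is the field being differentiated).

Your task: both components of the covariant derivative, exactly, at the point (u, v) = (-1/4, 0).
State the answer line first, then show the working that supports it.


Answer: (nabla_X Y)^u = 577231/43776, (nabla_X Y)^v = 13153/4864

E = 13/16, F = -15/16, G = 29/16 at the point
E_u = -45/8, E_v = 0, F_u = 39/16, F_v = 0, G_u = 15/2, G_v = 0
EG - F^2 = 19/32;  g^inv = (32/19) * [[29/16, 15/16], [15/16, 13/16]]
first-kind symbols [ij,l] = (1/2)(d_i g_jl + d_j g_il - d_l g_ij): [uu,u] = E_u/2 = -45/16, [uu,v] = F_u - E_v/2 = 39/16, [uv,u] = E_v/2 = 0, [uv,v] = G_u/2 = 15/4, [vv,u] = F_v - G_u/2 = -15/4, [vv,v] = G_v/2 = 0
Gamma^u_ij = (G*[ij,u] - F*[ij,v])/(EG - F^2), Gamma^v_ij = (E*[ij,v] - F*[ij,u])/(EG - F^2)
Gamma_uuu = -90/19, Gamma_uuv = 225/38, Gamma_uvv = -435/38, Gamma_vuu = -21/19, Gamma_vuv = 195/38, Gamma_vvv = -225/38
X = (-23/12, 7/24), Y = (11/16, 0) at the point


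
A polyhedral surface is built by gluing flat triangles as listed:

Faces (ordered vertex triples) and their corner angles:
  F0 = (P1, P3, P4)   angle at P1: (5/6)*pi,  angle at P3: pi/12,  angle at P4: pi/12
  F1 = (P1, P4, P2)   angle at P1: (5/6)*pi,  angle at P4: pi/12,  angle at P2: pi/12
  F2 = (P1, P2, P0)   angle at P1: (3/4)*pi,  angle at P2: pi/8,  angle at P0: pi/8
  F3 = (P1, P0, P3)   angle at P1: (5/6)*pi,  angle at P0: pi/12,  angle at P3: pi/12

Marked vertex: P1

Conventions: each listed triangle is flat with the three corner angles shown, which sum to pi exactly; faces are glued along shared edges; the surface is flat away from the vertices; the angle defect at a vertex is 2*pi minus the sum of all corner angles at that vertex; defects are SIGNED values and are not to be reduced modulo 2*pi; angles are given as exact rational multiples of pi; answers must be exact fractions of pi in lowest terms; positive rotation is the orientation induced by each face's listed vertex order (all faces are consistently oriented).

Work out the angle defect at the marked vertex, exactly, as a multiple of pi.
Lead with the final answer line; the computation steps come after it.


Answer: defect(P1) = (-5/4)*pi

Sum of corner angles at P1: (13/4)*pi
defect = 2*pi - (13/4)*pi


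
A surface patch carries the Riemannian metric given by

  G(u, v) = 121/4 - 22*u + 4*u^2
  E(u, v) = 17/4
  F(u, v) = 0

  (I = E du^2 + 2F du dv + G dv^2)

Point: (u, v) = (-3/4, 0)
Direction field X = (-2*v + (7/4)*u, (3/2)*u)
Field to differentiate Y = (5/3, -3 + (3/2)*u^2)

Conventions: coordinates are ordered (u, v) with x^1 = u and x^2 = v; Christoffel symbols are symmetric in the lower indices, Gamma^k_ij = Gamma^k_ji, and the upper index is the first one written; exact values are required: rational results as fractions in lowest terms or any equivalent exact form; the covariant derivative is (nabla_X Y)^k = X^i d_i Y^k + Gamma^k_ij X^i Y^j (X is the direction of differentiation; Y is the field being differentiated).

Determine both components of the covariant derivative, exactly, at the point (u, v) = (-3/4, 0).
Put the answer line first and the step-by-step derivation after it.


Answer: (nabla_X Y)^u = 4347/544, (nabla_X Y)^v = 4803/1792

E = 17/4, F = 0, G = 49 at the point
E_u = 0, E_v = 0, F_u = 0, F_v = 0, G_u = -28, G_v = 0
EG - F^2 = 833/4;  g^inv = (4/833) * [[49, 0], [0, 17/4]]
first-kind symbols [ij,l] = (1/2)(d_i g_jl + d_j g_il - d_l g_ij): [uu,u] = E_u/2 = 0, [uu,v] = F_u - E_v/2 = 0, [uv,u] = E_v/2 = 0, [uv,v] = G_u/2 = -14, [vv,u] = F_v - G_u/2 = 14, [vv,v] = G_v/2 = 0
Gamma^u_ij = (G*[ij,u] - F*[ij,v])/(EG - F^2), Gamma^v_ij = (E*[ij,v] - F*[ij,u])/(EG - F^2)
Gamma_uuu = 0, Gamma_uuv = 0, Gamma_uvv = 56/17, Gamma_vuu = 0, Gamma_vuv = -2/7, Gamma_vvv = 0
X = (-21/16, -9/8), Y = (5/3, -69/32) at the point


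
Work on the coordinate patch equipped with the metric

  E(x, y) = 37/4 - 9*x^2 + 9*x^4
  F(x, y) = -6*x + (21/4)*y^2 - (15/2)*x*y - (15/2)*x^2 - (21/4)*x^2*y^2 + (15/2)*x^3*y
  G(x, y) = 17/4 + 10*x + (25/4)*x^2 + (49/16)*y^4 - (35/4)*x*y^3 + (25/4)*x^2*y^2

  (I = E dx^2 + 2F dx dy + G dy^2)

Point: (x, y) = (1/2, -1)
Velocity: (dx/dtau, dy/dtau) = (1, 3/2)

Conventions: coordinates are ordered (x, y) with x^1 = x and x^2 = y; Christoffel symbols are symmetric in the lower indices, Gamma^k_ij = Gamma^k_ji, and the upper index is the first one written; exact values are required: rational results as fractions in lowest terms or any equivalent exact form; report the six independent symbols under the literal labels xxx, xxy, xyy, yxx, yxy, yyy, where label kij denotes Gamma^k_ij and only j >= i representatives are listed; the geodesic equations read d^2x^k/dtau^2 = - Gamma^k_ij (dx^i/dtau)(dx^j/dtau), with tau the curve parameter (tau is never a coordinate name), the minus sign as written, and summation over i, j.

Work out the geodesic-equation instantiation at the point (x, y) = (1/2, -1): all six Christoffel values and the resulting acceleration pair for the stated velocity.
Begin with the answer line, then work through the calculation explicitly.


Answer: Gamma_xxx = -3312/37457, Gamma_xxy = -7500/37457, Gamma_xyy = -126617/37457, Gamma_yxx = -31590/37457, Gamma_yxy = 30250/37457, Gamma_yyy = -14958/37457; accelerations (d^2x/dtau^2, d^2y/dtau^2) = (177543/21404, -7287/10702)

E = 121/16, F = 15/8, G = 317/16 at the point
E_x = -9/2, E_y = 0, F_x = -135/8, F_y = -171/16, G_x = 125/4, G_y = -57/2
EG - F^2 = 37457/256;  g^inv = (256/37457) * [[317/16, -15/8], [-15/8, 121/16]]
first-kind symbols [ij,l] = (1/2)(d_i g_jl + d_j g_il - d_l g_ij): [xx,x] = E_x/2 = -9/4, [xx,y] = F_x - E_y/2 = -135/8, [xy,x] = E_y/2 = 0, [xy,y] = G_x/2 = 125/8, [yy,x] = F_y - G_x/2 = -421/16, [yy,y] = G_y/2 = -57/4
Gamma^x_ij = (G*[ij,x] - F*[ij,y])/(EG - F^2), Gamma^y_ij = (E*[ij,y] - F*[ij,x])/(EG - F^2)
Gamma_xxx = -3312/37457, Gamma_xxy = -7500/37457, Gamma_xyy = -126617/37457, Gamma_yxx = -31590/37457, Gamma_yxy = 30250/37457, Gamma_yyy = -14958/37457
d^2x/dtau^2 = -(Gamma_xxx*(1)^2 + 2*Gamma_xxy*(1)*(3/2) + Gamma_xyy*(3/2)^2) = 177543/21404
d^2y/dtau^2 = -(Gamma_yxx*(1)^2 + 2*Gamma_yxy*(1)*(3/2) + Gamma_yyy*(3/2)^2) = -7287/10702


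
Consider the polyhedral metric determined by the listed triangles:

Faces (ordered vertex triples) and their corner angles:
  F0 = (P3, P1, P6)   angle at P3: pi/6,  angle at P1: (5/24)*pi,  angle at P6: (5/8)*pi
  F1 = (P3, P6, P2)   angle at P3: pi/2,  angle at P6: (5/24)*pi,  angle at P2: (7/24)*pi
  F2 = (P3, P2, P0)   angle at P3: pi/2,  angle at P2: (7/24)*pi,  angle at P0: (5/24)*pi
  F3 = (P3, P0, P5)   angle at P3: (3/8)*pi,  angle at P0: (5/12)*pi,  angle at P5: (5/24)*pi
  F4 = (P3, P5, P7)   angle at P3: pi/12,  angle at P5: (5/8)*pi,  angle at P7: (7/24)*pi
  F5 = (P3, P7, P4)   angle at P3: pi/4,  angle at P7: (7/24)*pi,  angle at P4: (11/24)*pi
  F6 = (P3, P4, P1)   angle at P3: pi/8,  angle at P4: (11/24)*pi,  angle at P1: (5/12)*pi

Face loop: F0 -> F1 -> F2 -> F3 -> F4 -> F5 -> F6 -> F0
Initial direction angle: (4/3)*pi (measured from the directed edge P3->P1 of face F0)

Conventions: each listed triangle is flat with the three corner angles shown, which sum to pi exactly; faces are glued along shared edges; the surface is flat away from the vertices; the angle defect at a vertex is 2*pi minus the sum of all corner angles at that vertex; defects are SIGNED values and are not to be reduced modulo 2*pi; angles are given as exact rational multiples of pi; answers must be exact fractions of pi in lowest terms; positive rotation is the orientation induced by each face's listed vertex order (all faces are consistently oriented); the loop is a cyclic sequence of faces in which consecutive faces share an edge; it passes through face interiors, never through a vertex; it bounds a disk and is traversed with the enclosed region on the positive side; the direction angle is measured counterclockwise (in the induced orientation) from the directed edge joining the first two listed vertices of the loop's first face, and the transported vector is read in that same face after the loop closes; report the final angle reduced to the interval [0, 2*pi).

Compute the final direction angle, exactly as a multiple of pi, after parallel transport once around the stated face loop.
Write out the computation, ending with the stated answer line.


enclosed vertex P3: corner angles sum to 2*pi, defect = 2*pi - 2*pi = 0
summing the enclosed defects onto the initial angle, mod 2*pi in the induced orientation:
final angle = (4/3)*pi + 0 = (4/3)*pi (mod 2*pi)

Answer: final direction angle = (4/3)*pi


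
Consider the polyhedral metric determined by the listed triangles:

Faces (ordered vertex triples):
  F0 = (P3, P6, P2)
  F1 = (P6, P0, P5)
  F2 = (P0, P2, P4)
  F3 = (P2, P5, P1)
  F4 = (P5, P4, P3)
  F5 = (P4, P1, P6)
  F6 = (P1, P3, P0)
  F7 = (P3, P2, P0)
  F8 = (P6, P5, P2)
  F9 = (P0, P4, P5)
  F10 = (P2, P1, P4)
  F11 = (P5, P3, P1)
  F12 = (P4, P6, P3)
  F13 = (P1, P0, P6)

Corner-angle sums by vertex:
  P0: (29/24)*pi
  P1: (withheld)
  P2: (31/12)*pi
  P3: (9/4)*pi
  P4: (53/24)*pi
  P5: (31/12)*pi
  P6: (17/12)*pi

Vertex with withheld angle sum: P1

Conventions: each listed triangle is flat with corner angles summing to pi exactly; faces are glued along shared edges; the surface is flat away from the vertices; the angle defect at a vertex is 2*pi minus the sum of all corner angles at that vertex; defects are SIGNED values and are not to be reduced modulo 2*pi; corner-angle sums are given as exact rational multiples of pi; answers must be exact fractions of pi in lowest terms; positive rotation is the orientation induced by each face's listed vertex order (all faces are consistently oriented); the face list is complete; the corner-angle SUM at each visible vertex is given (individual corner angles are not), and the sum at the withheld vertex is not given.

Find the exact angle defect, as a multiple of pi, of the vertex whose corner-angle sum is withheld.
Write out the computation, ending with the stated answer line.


V = 7, E = 21, F = 14; chi = V - E + F = 0
Gauss-Bonnet: total defect = 2*pi*chi = 0; visible defects sum to -pi/4

Answer: defect(P1) = pi/4


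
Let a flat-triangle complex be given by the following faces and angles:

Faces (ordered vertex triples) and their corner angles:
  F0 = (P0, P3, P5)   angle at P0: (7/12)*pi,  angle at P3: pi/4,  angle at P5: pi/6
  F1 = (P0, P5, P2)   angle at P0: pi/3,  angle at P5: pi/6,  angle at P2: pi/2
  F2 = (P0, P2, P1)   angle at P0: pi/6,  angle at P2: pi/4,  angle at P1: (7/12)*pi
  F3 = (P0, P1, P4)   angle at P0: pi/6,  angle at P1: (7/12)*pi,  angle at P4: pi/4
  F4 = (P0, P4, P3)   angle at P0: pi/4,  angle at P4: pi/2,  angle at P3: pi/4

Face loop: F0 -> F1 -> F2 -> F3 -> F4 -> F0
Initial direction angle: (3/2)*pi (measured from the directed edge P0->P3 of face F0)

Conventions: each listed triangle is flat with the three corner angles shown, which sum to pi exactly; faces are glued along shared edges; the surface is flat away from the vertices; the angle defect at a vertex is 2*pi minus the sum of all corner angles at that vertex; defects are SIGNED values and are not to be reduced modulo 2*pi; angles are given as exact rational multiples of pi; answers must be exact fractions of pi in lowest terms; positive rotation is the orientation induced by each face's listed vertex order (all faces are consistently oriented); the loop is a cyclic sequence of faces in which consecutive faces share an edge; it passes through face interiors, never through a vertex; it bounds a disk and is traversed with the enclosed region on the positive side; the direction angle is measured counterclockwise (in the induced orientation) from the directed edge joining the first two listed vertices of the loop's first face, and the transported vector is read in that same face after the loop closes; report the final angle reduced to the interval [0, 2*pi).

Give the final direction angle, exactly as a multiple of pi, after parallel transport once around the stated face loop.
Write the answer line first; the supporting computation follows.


Answer: final direction angle = 0

enclosed vertex P0: corner angles sum to (3/2)*pi, defect = 2*pi - (3/2)*pi = pi/2
summing the enclosed defects onto the initial angle, mod 2*pi in the induced orientation:
final angle = (3/2)*pi + pi/2 = 0 (mod 2*pi)


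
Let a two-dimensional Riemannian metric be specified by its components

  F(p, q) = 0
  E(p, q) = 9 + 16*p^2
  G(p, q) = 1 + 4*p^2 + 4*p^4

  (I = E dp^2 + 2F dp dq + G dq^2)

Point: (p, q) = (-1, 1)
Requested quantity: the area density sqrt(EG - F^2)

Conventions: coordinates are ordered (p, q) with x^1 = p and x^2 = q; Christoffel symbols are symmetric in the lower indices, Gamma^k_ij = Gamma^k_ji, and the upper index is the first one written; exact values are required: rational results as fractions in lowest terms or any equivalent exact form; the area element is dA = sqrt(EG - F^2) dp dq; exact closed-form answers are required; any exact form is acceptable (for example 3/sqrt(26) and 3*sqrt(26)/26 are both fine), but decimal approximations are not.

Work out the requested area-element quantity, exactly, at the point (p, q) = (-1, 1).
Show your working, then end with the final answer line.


E = 25, F = 0, G = 9; EG - F^2 = 225

Answer: sqrt(EG - F^2) = 15


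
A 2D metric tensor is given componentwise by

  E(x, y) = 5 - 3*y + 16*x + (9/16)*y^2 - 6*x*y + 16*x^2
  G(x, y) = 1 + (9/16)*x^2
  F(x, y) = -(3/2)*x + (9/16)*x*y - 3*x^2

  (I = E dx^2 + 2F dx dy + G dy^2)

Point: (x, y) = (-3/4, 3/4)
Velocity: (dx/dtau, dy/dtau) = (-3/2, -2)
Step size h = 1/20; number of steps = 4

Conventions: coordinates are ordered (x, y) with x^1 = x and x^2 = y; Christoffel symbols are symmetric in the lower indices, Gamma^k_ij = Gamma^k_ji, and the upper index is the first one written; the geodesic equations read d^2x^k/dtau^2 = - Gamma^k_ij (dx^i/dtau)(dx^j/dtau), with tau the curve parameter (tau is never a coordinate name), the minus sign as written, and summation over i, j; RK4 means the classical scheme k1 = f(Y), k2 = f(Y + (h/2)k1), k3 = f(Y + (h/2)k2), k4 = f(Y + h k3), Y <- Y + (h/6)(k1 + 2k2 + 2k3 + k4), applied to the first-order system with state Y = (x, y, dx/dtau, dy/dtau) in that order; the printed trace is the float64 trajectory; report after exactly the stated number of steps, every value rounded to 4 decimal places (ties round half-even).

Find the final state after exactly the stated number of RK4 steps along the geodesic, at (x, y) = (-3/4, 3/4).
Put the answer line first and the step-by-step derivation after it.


Answer: x = -1.0222, y = 0.3403, dx/dtau = -1.2564, dy/dtau = -2.0834

f(Y) = (dx/dtau, dy/dtau, -Gamma^x_ij Y'^i Y'^j, -Gamma^y_ij Y'^i Y'^j) with the Gammas evaluated at the stage position; h = 0.050000; intermediate values shown to 6 dp
step 0: x = -0.7500, y = 0.7500, dx/dtau = -1.5000, dy/dtau = -2.0000
step 1:
  k1: at (x, y) = (-0.750000, 0.750000), (dx/dtau, dy/dtau) = (-1.500000, -2.000000); Gamma_xxx = -1.663202, Gamma_xxy = 0.311850, Gamma_xyy = 0.000000, Gamma_yxx = 0.598753, Gamma_yxy = -0.112266, Gamma_yyy = 0.000000; k1 = (-1.500000, -2.000000, 1.871102, -0.673597)
  k2: at (x, y) = (-0.787500, 0.700000), (dx/dtau, dy/dtau) = (-1.453222, -2.016840); Gamma_xxx = -1.612724, Gamma_xxy = 0.302386, Gamma_xyy = 0.000000, Gamma_yxx = 0.568666, Gamma_yxy = -0.106625, Gamma_yyy = 0.000000; k2 = (-1.453222, -2.016840, 1.633304, -0.575923)
  k3: at (x, y) = (-0.786331, 0.699579), (dx/dtau, dy/dtau) = (-1.459167, -2.014398); Gamma_xxx = -1.614811, Gamma_xxy = 0.302777, Gamma_xyy = 0.000000, Gamma_yxx = 0.570256, Gamma_yxy = -0.106923, Gamma_yyy = 0.000000; k3 = (-1.459167, -2.014398, 1.658274, -0.585605)
  k4: at (x, y) = (-0.822958, 0.649280), (dx/dtau, dy/dtau) = (-1.417086, -2.029280); Gamma_xxx = -1.565472, Gamma_xxy = 0.293526, Gamma_xyy = 0.000000, Gamma_yxx = 0.543199, Gamma_yxy = -0.101850, Gamma_yyy = 0.000000; k4 = (-1.417086, -2.029280, 1.455512, -0.505044)
  Y <- Y + (h/6)(k1 + 2k2 + 2k3 + k4): x = -0.8228, y = 0.6492, dx/dtau = -1.4174, dy/dtau = -2.0292
step 2:
  k1: at (x, y) = (-0.822849, 0.649235), (dx/dtau, dy/dtau) = (-1.417419, -2.029181); Gamma_xxx = -1.565670, Gamma_xxy = 0.293563, Gamma_xyy = 0.000000, Gamma_yxx = 0.543339, Gamma_yxy = -0.101876, Gamma_yyy = 0.000000; k1 = (-1.417419, -2.029181, 1.456857, -0.505578)
  k2: at (x, y) = (-0.858284, 0.598506), (dx/dtau, dy/dtau) = (-1.380997, -2.041820); Gamma_xxx = -1.518872, Gamma_xxy = 0.284788, Gamma_xyy = 0.000000, Gamma_yxx = 0.519505, Gamma_yxy = -0.097407, Gamma_yyy = 0.000000; k2 = (-1.380997, -2.041820, 1.290658, -0.441449)
  k3: at (x, y) = (-0.857374, 0.598190), (dx/dtau, dy/dtau) = (-1.385152, -2.040217); Gamma_xxx = -1.520486, Gamma_xxy = 0.285091, Gamma_xyy = 0.000000, Gamma_yxx = 0.520579, Gamma_yxy = -0.097609, Gamma_yyy = 0.000000; k3 = (-1.385152, -2.040217, 1.305933, -0.447121)
  k4: at (x, y) = (-0.892106, 0.547225), (dx/dtau, dy/dtau) = (-1.352122, -2.051537); Gamma_xxx = -1.475788, Gamma_xxy = 0.276710, Gamma_xyy = 0.000000, Gamma_yxx = 0.498988, Gamma_yxy = -0.093560, Gamma_yyy = 0.000000; k4 = (-1.352122, -2.051537, 1.162937, -0.393208)
  Y <- Y + (h/6)(k1 + 2k2 + 2k3 + k4): x = -0.8920, y = 0.5472, dx/dtau = -1.3523, dy/dtau = -2.0515
step 3:
  k1: at (x, y) = (-0.892031, 0.547195), (dx/dtau, dy/dtau) = (-1.352310, -2.051480); Gamma_xxx = -1.475920, Gamma_xxy = 0.276735, Gamma_xyy = 0.000000, Gamma_yxx = 0.499072, Gamma_yxy = -0.093576, Gamma_yyy = 0.000000; k1 = (-1.352310, -2.051480, 1.163622, -0.393471)
  k2: at (x, y) = (-0.925839, 0.495908), (dx/dtau, dy/dtau) = (-1.323220, -2.061317); Gamma_xxx = -1.433958, Gamma_xxy = 0.268867, Gamma_xyy = 0.000000, Gamma_yxx = 0.479794, Gamma_yxy = -0.089961, Gamma_yyy = 0.000000; k2 = (-1.323220, -2.061317, 1.044022, -0.349324)
  k3: at (x, y) = (-0.925111, 0.495663), (dx/dtau, dy/dtau) = (-1.326210, -2.060213); Gamma_xxx = -1.435189, Gamma_xxy = 0.269098, Gamma_xyy = 0.000000, Gamma_yxx = 0.480545, Gamma_yxy = -0.090102, Gamma_yyy = 0.000000; k3 = (-1.326210, -2.060213, 1.053758, -0.352830)
  k4: at (x, y) = (-0.958341, 0.444185), (dx/dtau, dy/dtau) = (-1.299623, -2.069122); Gamma_xxx = -1.395415, Gamma_xxy = 0.261640, Gamma_xyy = 0.000000, Gamma_yxx = 0.462941, Gamma_yxy = -0.086801, Gamma_yyy = 0.000000; k4 = (-1.299623, -2.069122, 0.949740, -0.315084)
  Y <- Y + (h/6)(k1 + 2k2 + 2k3 + k4): x = -0.9583, y = 0.4442, dx/dtau = -1.2997, dy/dtau = -2.0691
step 4:
  k1: at (x, y) = (-0.958287, 0.444165), (dx/dtau, dy/dtau) = (-1.299736, -2.069087); Gamma_xxx = -1.395504, Gamma_xxy = 0.261657, Gamma_xyy = 0.000000, Gamma_yxx = 0.462993, Gamma_yxy = -0.086811, Gamma_yyy = 0.000000; k1 = (-1.299736, -2.069087, 0.950113, -0.315224)
  k2: at (x, y) = (-0.990781, 0.392438), (dx/dtau, dy/dtau) = (-1.275983, -2.076968); Gamma_xxx = -1.358220, Gamma_xxy = 0.254666, Gamma_xyy = 0.000000, Gamma_yxx = 0.447085, Gamma_yxy = -0.083829, Gamma_yyy = 0.000000; k2 = (-1.275983, -2.076968, 0.861542, -0.283594)
  k3: at (x, y) = (-0.990187, 0.392241), (dx/dtau, dy/dtau) = (-1.278198, -2.076177); Gamma_xxx = -1.359165, Gamma_xxy = 0.254843, Gamma_xyy = 0.000000, Gamma_yxx = 0.447629, Gamma_yxy = -0.083930, Gamma_yyy = 0.000000; k3 = (-1.278198, -2.076177, 0.868000, -0.285868)
  k4: at (x, y) = (-1.022197, 0.340356), (dx/dtau, dy/dtau) = (-1.256336, -2.083381); Gamma_xxx = -1.323886, Gamma_xxy = 0.248229, Gamma_xyy = 0.000000, Gamma_yxx = 0.432991, Gamma_yxy = -0.081186, Gamma_yyy = 0.000000; k4 = (-1.256336, -2.083381, 0.790156, -0.258429)
  Y <- Y + (h/6)(k1 + 2k2 + 2k3 + k4): x = -1.0222, y = 0.3403, dx/dtau = -1.2564, dy/dtau = -2.0834
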